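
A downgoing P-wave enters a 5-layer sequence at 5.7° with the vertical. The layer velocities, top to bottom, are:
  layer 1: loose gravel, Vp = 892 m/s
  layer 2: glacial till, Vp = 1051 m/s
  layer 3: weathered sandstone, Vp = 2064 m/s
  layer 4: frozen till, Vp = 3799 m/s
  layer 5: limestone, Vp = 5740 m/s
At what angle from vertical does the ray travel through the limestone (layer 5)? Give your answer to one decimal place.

Snell's law across each interface conserves sin θ / V, so sin θ_5 = V_5·sin θ₁/V₁.
sin θ_5 = 5740 × sin 5.7° / 892 = 0.6391.
θ_5 = arcsin 0.6391 = 39.73°.

39.7°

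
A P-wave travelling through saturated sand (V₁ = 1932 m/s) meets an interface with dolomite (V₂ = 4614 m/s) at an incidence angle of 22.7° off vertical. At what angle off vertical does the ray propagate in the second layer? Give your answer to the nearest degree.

sin θ₁/V₁ = sin θ₂/V₂ ⇒ sin θ₂ = 4614·sin 22.7°/1932 = 4614·0.3859/1932 = 0.9216.
θ₂ = arcsin 0.9216 = 67.16° from the normal.

67°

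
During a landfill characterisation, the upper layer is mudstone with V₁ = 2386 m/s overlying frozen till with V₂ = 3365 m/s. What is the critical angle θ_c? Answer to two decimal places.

At critical incidence the refracted ray runs along the interface (θ₂ = 90°), so sin θ_c = V₁/V₂.
θ_c = arcsin(2386/3365) = arcsin 0.7091 = 45.16°.

45.16°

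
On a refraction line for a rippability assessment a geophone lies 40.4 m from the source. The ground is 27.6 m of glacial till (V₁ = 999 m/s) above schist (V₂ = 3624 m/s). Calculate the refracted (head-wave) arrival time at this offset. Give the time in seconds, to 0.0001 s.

0.0643 s

t = x/V₂ + 2h·√(V₂²−V₁²)/(V₁V₂).
√(V₂²−V₁²) = √(3624²−999²) = 3483.6 m/s; delay term = 2·27.6·3483.6/(999·3624) = 0.05311 s.
t = 40.4/3624 + 0.05311 = 0.06426 s.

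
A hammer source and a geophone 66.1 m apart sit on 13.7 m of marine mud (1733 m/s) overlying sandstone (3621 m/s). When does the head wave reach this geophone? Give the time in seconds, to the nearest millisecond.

θ_c = arcsin(V₁/V₂) = arcsin(1733/3621) = 28.59°, cos θ_c = 0.8780.
Intercept time tᵢ = 2h cos θ_c / V₁ = 2·13.7·0.8780/1733 = 0.01388 s.
t = x/V₂ + tᵢ = 66.1/3621 + 0.01388 = 0.03214 s.

0.032 s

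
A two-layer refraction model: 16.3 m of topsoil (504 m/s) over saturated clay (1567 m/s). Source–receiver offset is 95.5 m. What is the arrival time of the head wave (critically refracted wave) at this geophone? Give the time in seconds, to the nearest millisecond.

0.122 s

t = x/V₂ + 2h·√(V₂²−V₁²)/(V₁V₂).
√(V₂²−V₁²) = √(1567²−504²) = 1483.7 m/s; delay term = 2·16.3·1483.7/(504·1567) = 0.06125 s.
t = 95.5/1567 + 0.06125 = 0.12219 s.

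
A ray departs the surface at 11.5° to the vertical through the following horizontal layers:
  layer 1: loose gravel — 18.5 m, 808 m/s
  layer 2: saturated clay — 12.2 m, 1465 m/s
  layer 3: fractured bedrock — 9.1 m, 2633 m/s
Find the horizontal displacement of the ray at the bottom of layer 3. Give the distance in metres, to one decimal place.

Ray parameter p = sin 11.5° / 808 m/s = 2.4674e-04 s/m.
Layer 1: θ = 11.50°; offset = 18.5·tan 11.50° = 3.764 m.
Layer 2: sin θ = p·1465 = 0.3615 → θ = 21.19°; offset = 12.2·tan 21.19° = 4.730 m.
Layer 3: sin θ = p·2633 = 0.6497 → θ = 40.52°; offset = 9.1·tan 40.52° = 7.777 m.
Summing the layer offsets gives 16.271 m.

16.3 m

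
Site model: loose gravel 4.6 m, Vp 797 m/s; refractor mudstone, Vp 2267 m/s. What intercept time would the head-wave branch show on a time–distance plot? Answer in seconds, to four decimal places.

0.0108 s

tᵢ = 2h·√(V₂²−V₁²)/(V₁V₂).
√(V₂²−V₁²) = √(2267²−797²) = 2122.3 m/s.
tᵢ = 2·4.6·2122.3/(797·2267) = 0.01081 s.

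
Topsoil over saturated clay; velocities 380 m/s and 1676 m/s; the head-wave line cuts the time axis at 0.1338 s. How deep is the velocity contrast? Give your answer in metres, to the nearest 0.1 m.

26.1 m

θ_c = arcsin(380/1676) = 13.10°; cos θ_c = 0.9740.
tᵢ = 2h cos θ_c/V₁ ⇒ h = tᵢ·V₁/(2 cos θ_c) = 0.1338·380/(2·0.9740) = 26.10 m.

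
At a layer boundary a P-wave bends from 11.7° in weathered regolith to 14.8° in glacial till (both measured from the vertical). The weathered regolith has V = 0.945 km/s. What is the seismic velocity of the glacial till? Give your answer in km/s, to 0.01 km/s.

Snell's law: sin 11.7°/V₁ = sin 14.8°/V₂.
V₂ = V₁·sin 14.8°/sin 11.7° = 0.945 × 1.2597 = 1.19 km/s.

1.19 km/s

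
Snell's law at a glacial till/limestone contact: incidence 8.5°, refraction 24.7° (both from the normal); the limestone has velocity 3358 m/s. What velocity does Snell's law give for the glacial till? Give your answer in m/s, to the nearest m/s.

1188 m/s

sin 8.5° = 0.1478; sin 24.7° = 0.4179.
V₁ = V₂·(sin θ₁/sin θ₂) = 3358·(0.1478/0.4179) = 1187.80 m/s.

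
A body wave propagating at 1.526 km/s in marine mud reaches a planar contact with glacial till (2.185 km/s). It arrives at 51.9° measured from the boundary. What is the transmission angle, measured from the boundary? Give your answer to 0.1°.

Convert to the normal: θ₁ = 90° − 51.9° = 38.1°.
Snell's law: sin θ₂ = (V₂/V₁)·sin θ₁ = (2.185/1.526)·sin 38.1° = 0.8835.
θ₂ = sin⁻¹(0.8835) = 62.07° (from vertical).
From the interface: 90° − 62.07° = 27.93°.

27.9°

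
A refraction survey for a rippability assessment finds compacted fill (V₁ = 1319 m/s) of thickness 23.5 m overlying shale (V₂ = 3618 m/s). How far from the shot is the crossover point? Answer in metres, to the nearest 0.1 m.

θ_c = arcsin(1319/3618) = 21.38°, so cos θ_c = 0.9312 and tᵢ = 2h cos θ_c/V₁ = 0.0332 s.
At crossover x/V₁ = x/V₂ + tᵢ ⇒ x = tᵢ/(1/V₁ − 1/V₂) = 0.03318/(7.5815e-04 − 2.7640e-04) = 68.87 m.

68.9 m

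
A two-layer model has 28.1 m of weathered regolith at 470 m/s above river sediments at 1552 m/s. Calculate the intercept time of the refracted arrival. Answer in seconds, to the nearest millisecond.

0.114 s

θ_c = arcsin(V₁/V₂) = arcsin(470/1552) = 17.63°; cos θ_c = 0.9530.
tᵢ = 2h·cos θ_c / V₁ = 2·28.1·0.9530 / 470 = 0.11396 s.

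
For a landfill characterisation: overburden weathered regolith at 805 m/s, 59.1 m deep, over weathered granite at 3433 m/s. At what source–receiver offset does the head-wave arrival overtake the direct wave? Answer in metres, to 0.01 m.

x_cross = 2h·√((V₂+V₁)/(V₂−V₁)).
(V₂+V₁)/(V₂−V₁) = (3433+805)/(3433−805) = 1.6126; √ = 1.2699.
x_cross = 2·59.1·1.2699 = 150.10 m.

150.10 m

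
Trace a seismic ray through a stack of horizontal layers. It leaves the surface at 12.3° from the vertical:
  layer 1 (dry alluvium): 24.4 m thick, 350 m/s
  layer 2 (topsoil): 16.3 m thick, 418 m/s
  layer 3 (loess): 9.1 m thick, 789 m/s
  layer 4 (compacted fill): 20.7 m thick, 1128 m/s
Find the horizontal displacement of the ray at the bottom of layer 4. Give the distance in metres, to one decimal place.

34.1 m

Apply Snell's law at each interface; in layer i the horizontal offset is hᵢ·tan θᵢ.
Layer 1: θ = 12.30°; offset = 24.4·tan 12.30° = 5.320 m.
Layer 2: sin θ = 418·sin 12.3°/350 = 0.2544, θ = 14.74°; offset = 16.3·tan 14.74° = 4.288 m.
Layer 3: sin θ = 789·sin 12.3°/350 = 0.4802, θ = 28.70°; offset = 9.1·tan 28.70° = 4.982 m.
Layer 4: sin θ = 1128·sin 12.3°/350 = 0.6866, θ = 43.36°; offset = 20.7·tan 43.36° = 19.547 m.
Total horizontal offset = 34.137 m.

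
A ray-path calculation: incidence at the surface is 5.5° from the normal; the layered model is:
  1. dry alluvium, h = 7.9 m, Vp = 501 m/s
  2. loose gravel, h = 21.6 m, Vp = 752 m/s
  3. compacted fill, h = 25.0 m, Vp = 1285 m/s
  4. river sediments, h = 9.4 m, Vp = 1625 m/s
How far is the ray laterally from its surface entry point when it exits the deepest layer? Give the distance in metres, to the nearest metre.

13 m

Apply Snell's law at each interface; in layer i the horizontal offset is hᵢ·tan θᵢ.
Layer 1: θ = 5.50°; offset = 7.9·tan 5.50° = 0.761 m.
Layer 2: sin θ = 752·sin 5.5°/501 = 0.1439, θ = 8.27°; offset = 21.6·tan 8.27° = 3.140 m.
Layer 3: sin θ = 1285·sin 5.5°/501 = 0.2458, θ = 14.23°; offset = 25.0·tan 14.23° = 6.340 m.
Layer 4: sin θ = 1625·sin 5.5°/501 = 0.3109, θ = 18.11°; offset = 9.4·tan 18.11° = 3.075 m.
Summing the layer offsets gives 13.316 m.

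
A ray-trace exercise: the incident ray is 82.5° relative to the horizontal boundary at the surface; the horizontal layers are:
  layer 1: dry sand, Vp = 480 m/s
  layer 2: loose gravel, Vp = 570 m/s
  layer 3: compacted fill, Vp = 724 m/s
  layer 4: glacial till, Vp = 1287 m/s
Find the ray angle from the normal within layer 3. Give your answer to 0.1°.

11.4°

From the normal: θ₁ = 90° − 82.5° = 7.5°.
Snell's law across each interface conserves sin θ / V, so sin θ_3 = V_3·sin θ₁/V₁.
sin θ_3 = 724 × sin 7.5° / 480 = 0.1969.
θ_3 = arcsin 0.1969 = 11.35°.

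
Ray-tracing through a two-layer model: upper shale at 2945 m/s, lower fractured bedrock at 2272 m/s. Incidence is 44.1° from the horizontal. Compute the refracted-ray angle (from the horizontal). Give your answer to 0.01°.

Angle from the normal: 90° − 44.1° = 45.9°.
Snell's law: sin θ₂ = (V₂/V₁)·sin θ₁ = (2272/2945)·sin 45.9° = 0.5540.
θ₂ = arcsin 0.5540 = 33.64° from the normal.
From the interface: 90° − 33.64° = 56.36°.

56.36°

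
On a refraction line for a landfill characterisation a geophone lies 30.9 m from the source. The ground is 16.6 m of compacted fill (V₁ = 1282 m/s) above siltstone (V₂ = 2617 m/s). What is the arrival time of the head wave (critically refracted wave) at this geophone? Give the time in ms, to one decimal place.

θ_c = arcsin(V₁/V₂) = arcsin(1282/2617) = 29.33°, cos θ_c = 0.8718.
Intercept time tᵢ = 2h cos θ_c / V₁ = 2·16.6·0.8718/1282 = 0.02258 s.
t = x/V₂ + tᵢ = 30.9/2617 + 0.02258 = 0.03438 s.

34.4 ms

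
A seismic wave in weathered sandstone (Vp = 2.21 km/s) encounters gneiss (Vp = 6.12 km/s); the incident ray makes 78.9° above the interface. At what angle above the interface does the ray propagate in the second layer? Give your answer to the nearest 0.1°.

Convert to the normal: θ₁ = 90° − 78.9° = 11.1°.
Snell's law: sin θ₂ = (V₂/V₁)·sin θ₁ = (6.12/2.21)·sin 11.1° = 0.5331.
θ₂ = arcsin 0.5331 = 32.22° from the normal.
From the interface: 90° − 32.22° = 57.78°.

57.8°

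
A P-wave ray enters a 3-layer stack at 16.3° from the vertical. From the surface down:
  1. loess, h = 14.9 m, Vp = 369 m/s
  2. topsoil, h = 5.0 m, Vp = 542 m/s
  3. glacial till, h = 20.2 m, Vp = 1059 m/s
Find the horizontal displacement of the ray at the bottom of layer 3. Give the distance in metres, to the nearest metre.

Ray parameter p = sin 16.3° / 369 m/s = 7.6061e-04 s/m.
Layer 1: θ = 16.30°; offset = 14.9·tan 16.30° = 4.357 m.
Layer 2: sin θ = p·542 = 0.4123 → θ = 24.35°; offset = 5.0·tan 24.35° = 2.262 m.
Layer 3: sin θ = p·1059 = 0.8055 → θ = 53.66°; offset = 20.2·tan 53.66° = 27.456 m.
Summing the layer offsets gives 34.076 m.

34 m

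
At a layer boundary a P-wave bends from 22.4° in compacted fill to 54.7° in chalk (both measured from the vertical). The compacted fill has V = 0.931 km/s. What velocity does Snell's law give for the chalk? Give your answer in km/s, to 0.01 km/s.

Snell's law: sin 22.4°/V₁ = sin 54.7°/V₂.
V₂ = V₁·sin 54.7°/sin 22.4° = 0.931 × 2.1417 = 1.99 km/s.

1.99 km/s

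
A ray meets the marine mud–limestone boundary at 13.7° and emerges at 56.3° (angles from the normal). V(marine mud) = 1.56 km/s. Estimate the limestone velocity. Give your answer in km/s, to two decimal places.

5.48 km/s

sin 13.7° = 0.2368; sin 56.3° = 0.8320.
V₂ = V₁·(sin θ₂/sin θ₁) = 1.56·(0.8320/0.2368) = 5.48 km/s.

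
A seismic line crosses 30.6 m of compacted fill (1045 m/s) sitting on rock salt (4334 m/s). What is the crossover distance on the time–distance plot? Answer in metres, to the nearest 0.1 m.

θ_c = arcsin(1045/4334) = 13.95°, so cos θ_c = 0.9705 and tᵢ = 2h cos θ_c/V₁ = 0.0568 s.
At crossover x/V₁ = x/V₂ + tᵢ ⇒ x = tᵢ/(1/V₁ − 1/V₂) = 0.05684/(9.5694e-04 − 2.3073e-04) = 78.27 m.

78.3 m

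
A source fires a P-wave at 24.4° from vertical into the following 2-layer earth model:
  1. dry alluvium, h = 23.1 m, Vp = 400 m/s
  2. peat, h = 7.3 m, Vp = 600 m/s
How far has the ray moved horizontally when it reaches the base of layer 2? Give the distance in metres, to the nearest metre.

Apply Snell's law at each interface; in layer i the horizontal offset is hᵢ·tan θᵢ.
Layer 1: θ = 24.40°; offset = 23.1·tan 24.40° = 10.479 m.
Layer 2: sin θ = 600·sin 24.4°/400 = 0.6197, θ = 38.29°; offset = 7.3·tan 38.29° = 5.763 m.
Total horizontal offset = 16.242 m.

16 m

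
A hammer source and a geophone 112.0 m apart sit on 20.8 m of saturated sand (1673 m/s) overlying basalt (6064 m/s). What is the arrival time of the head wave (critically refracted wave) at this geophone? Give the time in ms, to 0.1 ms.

t = x/V₂ + 2h·√(V₂²−V₁²)/(V₁V₂).
√(V₂²−V₁²) = √(6064²−1673²) = 5828.7 m/s; delay term = 2·20.8·5828.7/(1673·6064) = 0.02390 s.
t = 112.0/6064 + 0.02390 = 0.04237 s.

42.4 ms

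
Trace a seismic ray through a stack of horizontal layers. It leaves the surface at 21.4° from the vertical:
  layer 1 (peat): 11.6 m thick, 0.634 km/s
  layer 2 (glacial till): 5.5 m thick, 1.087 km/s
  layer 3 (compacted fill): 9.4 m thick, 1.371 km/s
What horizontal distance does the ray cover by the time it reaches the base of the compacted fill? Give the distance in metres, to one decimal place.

21.0 m

Apply Snell's law at each interface; in layer i the horizontal offset is hᵢ·tan θᵢ.
Layer 1: θ = 21.40°; offset = 11.6·tan 21.40° = 4.546 m.
Layer 2: sin θ = 1.087·sin 21.4°/0.634 = 0.6256, θ = 38.73°; offset = 5.5·tan 38.73° = 4.410 m.
Layer 3: sin θ = 1.371·sin 21.4°/0.634 = 0.7890, θ = 52.10°; offset = 9.4·tan 52.10° = 12.073 m.
Summing the layer offsets gives 21.029 m.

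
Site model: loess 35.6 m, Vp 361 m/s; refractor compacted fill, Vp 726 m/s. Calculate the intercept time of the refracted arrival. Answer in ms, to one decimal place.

θ_c = arcsin(V₁/V₂) = arcsin(361/726) = 29.82°; cos θ_c = 0.8676.
tᵢ = 2h·cos θ_c / V₁ = 2·35.6·0.8676 / 361 = 0.17112 s.

171.1 ms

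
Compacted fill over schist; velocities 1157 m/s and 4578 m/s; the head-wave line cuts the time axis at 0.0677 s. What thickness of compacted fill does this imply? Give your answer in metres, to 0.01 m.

40.48 m

θ_c = arcsin(1157/4578) = 14.64°; cos θ_c = 0.9675.
tᵢ = 2h cos θ_c/V₁ ⇒ h = tᵢ·V₁/(2 cos θ_c) = 0.0677·1157/(2·0.9675) = 40.48 m.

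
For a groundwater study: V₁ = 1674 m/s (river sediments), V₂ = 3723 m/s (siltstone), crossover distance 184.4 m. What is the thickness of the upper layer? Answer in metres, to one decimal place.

56.8 m

h = (x_cross/2)·√((V₂−V₁)/(V₂+V₁)).
(V₂−V₁)/(V₂+V₁) = (3723−1674)/(3723+1674) = 0.3797; √ = 0.6162.
h = (184.4/2)·0.6162 = 56.81 m.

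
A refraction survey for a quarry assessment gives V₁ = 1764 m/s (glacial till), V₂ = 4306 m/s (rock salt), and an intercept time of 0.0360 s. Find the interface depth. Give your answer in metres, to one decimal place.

h = tᵢ·V₁·V₂ / (2·√(V₂²−V₁²)).
√(V₂²−V₁²) = √(4306² − 1764²) = 3928.1 m/s.
h = 0.036 s × 1764 × 4306 / (2 × 3928.1) = 34.81 m.

34.8 m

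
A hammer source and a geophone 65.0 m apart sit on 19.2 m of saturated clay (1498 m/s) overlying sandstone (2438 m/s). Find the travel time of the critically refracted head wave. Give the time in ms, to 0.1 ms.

θ_c = arcsin(V₁/V₂) = arcsin(1498/2438) = 37.91°, cos θ_c = 0.7890.
Intercept time tᵢ = 2h cos θ_c / V₁ = 2·19.2·0.7890/1498 = 0.02022 s.
t = x/V₂ + tᵢ = 65.0/2438 + 0.02022 = 0.04689 s.

46.9 ms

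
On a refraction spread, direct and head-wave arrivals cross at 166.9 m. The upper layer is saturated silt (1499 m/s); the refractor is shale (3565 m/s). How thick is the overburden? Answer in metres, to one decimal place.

53.3 m

x_cross = 2h·√((V₂+V₁)/(V₂−V₁)) → h = x_cross / (2·√((V₂+V₁)/(V₂−V₁))).
√((V₂+V₁)/(V₂−V₁)) = √((3565+1499)/(3565−1499)) = 1.5656.
h = 166.9 / (2·1.5656) = 53.30 m.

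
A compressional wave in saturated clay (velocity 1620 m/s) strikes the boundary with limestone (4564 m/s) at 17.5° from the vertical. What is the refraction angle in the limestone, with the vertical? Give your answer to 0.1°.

Snell's law: sin θ₂ = (V₂/V₁)·sin θ₁ = (4564/1620)·sin 17.5° = 0.8472.
θ₂ = sin⁻¹(0.8472) = 57.91° (from vertical).

57.9°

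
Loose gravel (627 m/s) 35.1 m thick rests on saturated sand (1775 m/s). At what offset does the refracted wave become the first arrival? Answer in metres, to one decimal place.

101.5 m

x_cross = 2h·√((V₂+V₁)/(V₂−V₁)).
(V₂+V₁)/(V₂−V₁) = (1775+627)/(1775−627) = 2.0923; √ = 1.4465.
x_cross = 2·35.1·1.4465 = 101.54 m.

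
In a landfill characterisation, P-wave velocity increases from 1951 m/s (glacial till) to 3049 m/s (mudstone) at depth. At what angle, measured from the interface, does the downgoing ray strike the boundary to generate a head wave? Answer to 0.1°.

50.2°

Critical incidence: sin θ_c = V₁/V₂ = 1951/3049 = 0.6399.
θ_c = arcsin 0.6399 = 39.78°.
Measured from the interface: 90° − 39.78° = 50.22°.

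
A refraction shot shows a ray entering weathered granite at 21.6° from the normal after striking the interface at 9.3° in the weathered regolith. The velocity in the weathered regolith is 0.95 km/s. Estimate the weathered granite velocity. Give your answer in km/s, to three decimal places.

Snell's law: sin 9.3°/V₁ = sin 21.6°/V₂.
V₂ = V₁·sin 21.6°/sin 9.3° = 0.95 × 2.2779 = 2.164 km/s.

2.164 km/s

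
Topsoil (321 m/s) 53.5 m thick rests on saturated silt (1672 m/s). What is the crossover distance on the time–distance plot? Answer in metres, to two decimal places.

129.96 m

x_cross = 2h·√((V₂+V₁)/(V₂−V₁)).
(V₂+V₁)/(V₂−V₁) = (1672+321)/(1672−321) = 1.4752; √ = 1.2146.
x_cross = 2·53.5·1.2146 = 129.96 m.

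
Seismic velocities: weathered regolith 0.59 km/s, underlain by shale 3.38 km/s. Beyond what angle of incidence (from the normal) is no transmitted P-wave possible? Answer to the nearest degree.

Critical incidence: sin θ_c = V₁/V₂ = 0.59/3.38 = 0.1746.
θ_c = arcsin 0.1746 = 10.05°.

10°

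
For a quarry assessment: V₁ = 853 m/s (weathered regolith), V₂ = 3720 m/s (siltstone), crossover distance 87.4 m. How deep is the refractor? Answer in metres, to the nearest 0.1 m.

h = (x_cross/2)·√((V₂−V₁)/(V₂+V₁)).
(V₂−V₁)/(V₂+V₁) = (3720−853)/(3720+853) = 0.6269; √ = 0.7918.
h = (87.4/2)·0.7918 = 34.60 m.

34.6 m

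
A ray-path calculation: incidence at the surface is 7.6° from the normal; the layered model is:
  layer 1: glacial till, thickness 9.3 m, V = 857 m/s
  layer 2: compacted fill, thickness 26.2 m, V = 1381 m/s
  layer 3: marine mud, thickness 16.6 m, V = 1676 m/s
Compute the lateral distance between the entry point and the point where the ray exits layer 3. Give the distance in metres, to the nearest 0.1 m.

p = sin θ₁/V₁ = sin 7.6°/857 = 1.5432e-04 s/m is conserved through the stack.
Layer 1: θ = 7.60°; offset = 9.3·tan 7.60° = 1.241 m.
Layer 2: sin θ = p·1381 = 0.2131 → θ = 12.31°; offset = 26.2·tan 12.31° = 5.715 m.
Layer 3: sin θ = p·1676 = 0.2586 → θ = 14.99°; offset = 16.6·tan 14.99° = 4.445 m.
Summing the layer offsets gives 11.401 m.

11.4 m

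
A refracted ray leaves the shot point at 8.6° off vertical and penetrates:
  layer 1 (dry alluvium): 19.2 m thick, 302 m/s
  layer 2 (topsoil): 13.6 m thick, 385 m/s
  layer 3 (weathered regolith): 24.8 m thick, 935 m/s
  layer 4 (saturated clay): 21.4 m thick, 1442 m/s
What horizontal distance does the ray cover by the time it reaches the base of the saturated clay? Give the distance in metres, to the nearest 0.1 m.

40.3 m

Ray parameter p = sin 8.6° / 302 m/s = 4.9515e-04 s/m.
Layer 1: θ = 8.60°; offset = 19.2·tan 8.60° = 2.904 m.
Layer 2: sin θ = p·385 = 0.1906 → θ = 10.99°; offset = 13.6·tan 10.99° = 2.641 m.
Layer 3: sin θ = p·935 = 0.4630 → θ = 27.58°; offset = 24.8·tan 27.58° = 12.953 m.
Layer 4: sin θ = p·1442 = 0.7140 → θ = 45.56°; offset = 21.4·tan 45.56° = 21.824 m.
Summing the layer offsets gives 40.322 m.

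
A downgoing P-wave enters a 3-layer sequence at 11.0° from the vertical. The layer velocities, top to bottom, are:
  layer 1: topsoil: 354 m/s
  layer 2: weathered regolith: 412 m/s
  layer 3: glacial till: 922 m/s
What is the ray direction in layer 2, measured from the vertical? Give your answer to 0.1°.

12.8°

Snell's law across each interface conserves sin θ / V, so sin θ_2 = V_2·sin θ₁/V₁.
sin θ_2 = 412 × sin 11.0° / 354 = 0.2221.
θ_2 = arcsin 0.2221 = 12.83°.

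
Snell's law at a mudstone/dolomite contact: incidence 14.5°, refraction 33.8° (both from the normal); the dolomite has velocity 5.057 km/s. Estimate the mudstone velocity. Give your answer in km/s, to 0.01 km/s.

sin 14.5° = 0.2504; sin 33.8° = 0.5563.
V₁ = V₂·(sin θ₁/sin θ₂) = 5.057·(0.2504/0.5563) = 2.28 km/s.

2.28 km/s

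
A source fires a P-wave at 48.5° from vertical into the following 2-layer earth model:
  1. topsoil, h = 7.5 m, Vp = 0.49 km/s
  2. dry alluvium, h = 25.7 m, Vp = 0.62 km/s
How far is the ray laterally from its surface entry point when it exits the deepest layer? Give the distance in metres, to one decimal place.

84.8 m

Ray parameter p = sin 48.5° / 0.49 km/s = 1.5285e+00 s/km.
Layer 1: θ = 48.50°; offset = 7.5·tan 48.50° = 8.477 m.
Layer 2: sin θ = p·0.62 = 0.9477 → θ = 71.38°; offset = 25.7·tan 71.38° = 76.279 m.
Σ offsets = 84.756 m.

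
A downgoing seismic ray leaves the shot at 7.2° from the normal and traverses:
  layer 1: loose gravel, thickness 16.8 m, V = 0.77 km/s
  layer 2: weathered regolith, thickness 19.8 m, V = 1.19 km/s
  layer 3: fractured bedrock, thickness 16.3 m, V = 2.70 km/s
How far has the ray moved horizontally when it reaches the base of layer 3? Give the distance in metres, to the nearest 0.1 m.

Ray parameter p = sin 7.2° / 0.77 km/s = 1.6277e-01 s/km.
Layer 1: θ = 7.20°; offset = 16.8·tan 7.20° = 2.122 m.
Layer 2: sin θ = p·1.19 = 0.1937 → θ = 11.17°; offset = 19.8·tan 11.17° = 3.909 m.
Layer 3: sin θ = p·2.70 = 0.4395 → θ = 26.07°; offset = 16.3·tan 26.07° = 7.975 m.
Summing the layer offsets gives 14.007 m.

14.0 m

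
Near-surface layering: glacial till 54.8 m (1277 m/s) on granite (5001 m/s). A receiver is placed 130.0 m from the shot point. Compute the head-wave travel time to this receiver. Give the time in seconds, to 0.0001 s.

0.1090 s

t = x/V₂ + 2h·√(V₂²−V₁²)/(V₁V₂).
√(V₂²−V₁²) = √(5001²−1277²) = 4835.2 m/s; delay term = 2·54.8·4835.2/(1277·5001) = 0.08298 s.
t = 130.0/5001 + 0.08298 = 0.10898 s.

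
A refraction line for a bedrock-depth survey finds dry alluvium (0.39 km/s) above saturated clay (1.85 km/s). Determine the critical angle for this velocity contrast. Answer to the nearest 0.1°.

12.2°

At critical incidence the refracted ray runs along the interface (θ₂ = 90°), so sin θ_c = V₁/V₂.
θ_c = arcsin(0.39/1.85) = arcsin 0.2108 = 12.17°.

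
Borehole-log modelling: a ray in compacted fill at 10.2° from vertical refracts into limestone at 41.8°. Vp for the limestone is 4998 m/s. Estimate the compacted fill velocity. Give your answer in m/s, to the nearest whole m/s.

sin 10.2° = 0.1771; sin 41.8° = 0.6665.
V₁ = V₂·(sin θ₁/sin θ₂) = 4998·(0.1771/0.6665) = 1327.87 m/s.

1328 m/s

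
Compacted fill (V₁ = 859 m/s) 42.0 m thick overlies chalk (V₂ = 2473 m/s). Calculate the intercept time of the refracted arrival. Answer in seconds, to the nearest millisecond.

θ_c = arcsin(V₁/V₂) = arcsin(859/2473) = 20.33°; cos θ_c = 0.9377.
tᵢ = 2h·cos θ_c / V₁ = 2·42.0·0.9377 / 859 = 0.09170 s.

0.092 s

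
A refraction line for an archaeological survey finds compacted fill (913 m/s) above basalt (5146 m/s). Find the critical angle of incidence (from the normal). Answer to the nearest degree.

10°

Critical incidence: sin θ_c = V₁/V₂ = 913/5146 = 0.1774.
θ_c = arcsin 0.1774 = 10.22°.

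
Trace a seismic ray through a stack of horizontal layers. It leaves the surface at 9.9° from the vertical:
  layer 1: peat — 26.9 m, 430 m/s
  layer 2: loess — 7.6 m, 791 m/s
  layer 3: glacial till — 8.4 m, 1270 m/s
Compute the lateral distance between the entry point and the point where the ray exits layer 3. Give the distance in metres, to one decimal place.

Apply Snell's law at each interface; in layer i the horizontal offset is hᵢ·tan θᵢ.
Layer 1: θ = 9.90°; offset = 26.9·tan 9.90° = 4.695 m.
Layer 2: sin θ = 791·sin 9.9°/430 = 0.3163, θ = 18.44°; offset = 7.6·tan 18.44° = 2.534 m.
Layer 3: sin θ = 1270·sin 9.9°/430 = 0.5078, θ = 30.52°; offset = 8.4·tan 30.52° = 4.951 m.
Total horizontal offset = 12.180 m.

12.2 m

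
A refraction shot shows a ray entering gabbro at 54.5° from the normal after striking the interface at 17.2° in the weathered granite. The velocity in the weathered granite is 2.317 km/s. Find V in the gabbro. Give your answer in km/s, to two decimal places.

6.38 km/s

sin 17.2° = 0.2957; sin 54.5° = 0.8141.
V₂ = V₁·(sin θ₂/sin θ₁) = 2.317·(0.8141/0.2957) = 6.38 km/s.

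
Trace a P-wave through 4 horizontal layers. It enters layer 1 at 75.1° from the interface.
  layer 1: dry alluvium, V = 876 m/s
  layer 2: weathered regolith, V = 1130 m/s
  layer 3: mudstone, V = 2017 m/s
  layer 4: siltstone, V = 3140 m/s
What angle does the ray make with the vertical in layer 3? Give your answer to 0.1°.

From the normal: θ₁ = 90° − 75.1° = 14.9°.
Snell's law across each interface conserves sin θ / V, so sin θ_3 = V_3·sin θ₁/V₁.
sin θ_3 = 2017 × sin 14.9° / 876 = 0.5921.
θ_3 = arcsin 0.5921 = 36.30°.

36.3°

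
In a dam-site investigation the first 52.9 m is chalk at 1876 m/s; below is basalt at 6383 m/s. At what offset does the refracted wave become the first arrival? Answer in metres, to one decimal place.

x_cross = 2h·√((V₂+V₁)/(V₂−V₁)).
(V₂+V₁)/(V₂−V₁) = (6383+1876)/(6383−1876) = 1.8325; √ = 1.3537.
x_cross = 2·52.9·1.3537 = 143.22 m.

143.2 m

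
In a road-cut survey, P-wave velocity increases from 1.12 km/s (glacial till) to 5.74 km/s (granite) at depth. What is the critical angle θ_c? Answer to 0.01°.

At critical incidence the refracted ray runs along the interface (θ₂ = 90°), so sin θ_c = V₁/V₂.
θ_c = arcsin(1.12/5.74) = arcsin 0.1951 = 11.25°.

11.25°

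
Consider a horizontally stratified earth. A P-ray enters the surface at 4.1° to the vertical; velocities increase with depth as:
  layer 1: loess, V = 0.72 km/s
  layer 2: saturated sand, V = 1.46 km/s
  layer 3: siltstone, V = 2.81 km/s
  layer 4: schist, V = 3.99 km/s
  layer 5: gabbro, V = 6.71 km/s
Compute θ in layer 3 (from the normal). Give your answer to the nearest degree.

16°

Snell's law across each interface conserves sin θ / V, so sin θ_3 = V_3·sin θ₁/V₁.
sin θ_3 = 2.81 × sin 4.1° / 0.72 = 0.2790.
θ_3 = 16.20° from the vertical.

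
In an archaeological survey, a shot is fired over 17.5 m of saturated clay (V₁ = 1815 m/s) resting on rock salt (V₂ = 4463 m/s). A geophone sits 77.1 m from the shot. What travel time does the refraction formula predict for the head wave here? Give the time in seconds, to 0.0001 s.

θ_c = arcsin(V₁/V₂) = arcsin(1815/4463) = 24.00°, cos θ_c = 0.9136.
Intercept time tᵢ = 2h cos θ_c / V₁ = 2·17.5·0.9136/1815 = 0.01762 s.
t = x/V₂ + tᵢ = 77.1/4463 + 0.01762 = 0.03489 s.

0.0349 s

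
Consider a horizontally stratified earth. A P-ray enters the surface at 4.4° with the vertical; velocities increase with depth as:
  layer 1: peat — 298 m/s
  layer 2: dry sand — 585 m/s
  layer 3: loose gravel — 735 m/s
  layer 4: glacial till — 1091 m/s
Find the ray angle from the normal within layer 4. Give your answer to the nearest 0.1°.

16.3°

Ray parameter p = sin 4.4° / 298 = 2.5745e-04 s/m.
sin θ_4 = p·V_4 = 2.5745e-04 × 1091 = 0.2809.
θ_4 = 16.31° from the vertical.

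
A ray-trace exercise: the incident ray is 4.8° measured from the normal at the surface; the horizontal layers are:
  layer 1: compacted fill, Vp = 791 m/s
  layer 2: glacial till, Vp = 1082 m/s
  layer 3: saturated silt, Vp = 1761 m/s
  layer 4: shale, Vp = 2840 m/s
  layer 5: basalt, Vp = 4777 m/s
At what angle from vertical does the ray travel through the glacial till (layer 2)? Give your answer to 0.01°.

6.57°

Snell's law across each interface conserves sin θ / V, so sin θ_2 = V_2·sin θ₁/V₁.
sin θ_2 = 1082 × sin 4.8° / 791 = 0.1145.
θ_2 = 6.57° from the vertical.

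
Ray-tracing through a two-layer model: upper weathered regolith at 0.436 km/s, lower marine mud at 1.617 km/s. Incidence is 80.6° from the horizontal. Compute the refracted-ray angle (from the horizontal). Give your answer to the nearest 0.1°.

52.7°

Angle from the normal: 90° − 80.6° = 9.4°.
Snell's law: sin θ₂ = (V₂/V₁)·sin θ₁ = (1.617/0.436)·sin 9.4° = 0.6057.
θ₂ = sin⁻¹(0.6057) = 37.28° (from vertical).
From the interface: 90° − 37.28° = 52.72°.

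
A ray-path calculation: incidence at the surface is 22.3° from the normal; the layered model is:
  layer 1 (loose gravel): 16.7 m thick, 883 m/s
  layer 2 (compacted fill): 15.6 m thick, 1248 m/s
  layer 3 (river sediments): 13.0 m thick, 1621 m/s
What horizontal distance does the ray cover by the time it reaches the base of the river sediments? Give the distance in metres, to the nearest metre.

p = sin θ₁/V₁ = sin 22.3°/883 = 4.2974e-04 s/m is conserved through the stack.
Layer 1: θ = 22.30°; offset = 16.7·tan 22.30° = 6.849 m.
Layer 2: sin θ = p·1248 = 0.5363 → θ = 32.43°; offset = 15.6·tan 32.43° = 9.913 m.
Layer 3: sin θ = p·1621 = 0.6966 → θ = 44.15°; offset = 13.0·tan 44.15° = 12.622 m.
Total horizontal offset = 29.384 m.

29 m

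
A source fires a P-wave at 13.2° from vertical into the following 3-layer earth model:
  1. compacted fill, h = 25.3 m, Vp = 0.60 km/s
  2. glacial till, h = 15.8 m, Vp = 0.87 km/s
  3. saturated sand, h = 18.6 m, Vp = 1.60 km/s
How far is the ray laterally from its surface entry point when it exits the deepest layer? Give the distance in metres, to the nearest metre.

26 m

p = sin θ₁/V₁ = sin 13.2°/0.60 = 3.8058e-01 s/km is conserved through the stack.
Layer 1: θ = 13.20°; offset = 25.3·tan 13.20° = 5.934 m.
Layer 2: sin θ = p·0.87 = 0.3311 → θ = 19.34°; offset = 15.8·tan 19.34° = 5.544 m.
Layer 3: sin θ = p·1.60 = 0.6089 → θ = 37.51°; offset = 18.6·tan 37.51° = 14.279 m.
Summing the layer offsets gives 25.757 m.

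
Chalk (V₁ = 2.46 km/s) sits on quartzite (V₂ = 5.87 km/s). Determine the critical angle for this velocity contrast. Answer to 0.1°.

24.8°

At critical incidence the refracted ray runs along the interface (θ₂ = 90°), so sin θ_c = V₁/V₂.
θ_c = arcsin(2.46/5.87) = arcsin 0.4191 = 24.78°.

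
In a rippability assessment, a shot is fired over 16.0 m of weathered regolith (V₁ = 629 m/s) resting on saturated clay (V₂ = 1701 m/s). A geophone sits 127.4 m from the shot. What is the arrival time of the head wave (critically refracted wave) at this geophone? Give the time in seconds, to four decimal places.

t = x/V₂ + 2h·√(V₂²−V₁²)/(V₁V₂).
√(V₂²−V₁²) = √(1701²−629²) = 1580.4 m/s; delay term = 2·16.0·1580.4/(629·1701) = 0.04727 s.
t = 127.4/1701 + 0.04727 = 0.12217 s.

0.1222 s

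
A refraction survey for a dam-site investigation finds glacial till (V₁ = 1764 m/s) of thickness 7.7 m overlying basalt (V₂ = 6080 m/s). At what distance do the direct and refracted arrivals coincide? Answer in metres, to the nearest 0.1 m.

20.8 m

θ_c = arcsin(1764/6080) = 16.87°, so cos θ_c = 0.9570 and tᵢ = 2h cos θ_c/V₁ = 0.0084 s.
At crossover x/V₁ = x/V₂ + tᵢ ⇒ x = tᵢ/(1/V₁ − 1/V₂) = 0.00835/(5.6689e-04 − 1.6447e-04) = 20.76 m.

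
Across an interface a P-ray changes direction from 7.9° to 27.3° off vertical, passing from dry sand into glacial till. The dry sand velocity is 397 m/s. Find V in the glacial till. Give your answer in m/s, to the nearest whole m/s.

Snell's law: sin 7.9°/V₁ = sin 27.3°/V₂.
V₂ = V₁·sin 27.3°/sin 7.9° = 397 × 3.3370 = 1324.78 m/s.

1325 m/s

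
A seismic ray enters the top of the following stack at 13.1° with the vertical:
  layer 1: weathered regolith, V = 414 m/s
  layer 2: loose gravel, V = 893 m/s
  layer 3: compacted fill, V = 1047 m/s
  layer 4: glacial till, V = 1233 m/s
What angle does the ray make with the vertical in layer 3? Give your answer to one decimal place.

35.0°

Snell's law across each interface conserves sin θ / V, so sin θ_3 = V_3·sin θ₁/V₁.
sin θ_3 = 1047 × sin 13.1° / 414 = 0.5732.
θ_3 = arcsin 0.5732 = 34.97°.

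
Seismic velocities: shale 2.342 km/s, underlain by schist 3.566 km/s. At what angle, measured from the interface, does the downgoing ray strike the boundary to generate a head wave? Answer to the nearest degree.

49°

At critical incidence the refracted ray runs along the interface (θ₂ = 90°), so sin θ_c = V₁/V₂.
θ_c = arcsin(2.342/3.566) = arcsin 0.6568 = 41.05°.
Measured from the interface: 90° − 41.05° = 48.95°.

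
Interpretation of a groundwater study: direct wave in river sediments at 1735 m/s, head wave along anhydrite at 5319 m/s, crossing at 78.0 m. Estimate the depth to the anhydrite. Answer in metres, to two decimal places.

h = (x_cross/2)·√((V₂−V₁)/(V₂+V₁)).
(V₂−V₁)/(V₂+V₁) = (5319−1735)/(5319+1735) = 0.5081; √ = 0.7128.
h = (78.0/2)·0.7128 = 27.80 m.

27.80 m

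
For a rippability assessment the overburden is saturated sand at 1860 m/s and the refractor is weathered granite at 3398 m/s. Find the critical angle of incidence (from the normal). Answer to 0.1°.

33.2°

At critical incidence the refracted ray runs along the interface (θ₂ = 90°), so sin θ_c = V₁/V₂.
θ_c = arcsin(1860/3398) = arcsin 0.5474 = 33.19°.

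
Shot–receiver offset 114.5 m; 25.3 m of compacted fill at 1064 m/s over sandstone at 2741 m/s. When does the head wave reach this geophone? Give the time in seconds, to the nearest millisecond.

t = x/V₂ + 2h·√(V₂²−V₁²)/(V₁V₂).
√(V₂²−V₁²) = √(2741²−1064²) = 2526.1 m/s; delay term = 2·25.3·2526.1/(1064·2741) = 0.04383 s.
t = 114.5/2741 + 0.04383 = 0.08560 s.

0.086 s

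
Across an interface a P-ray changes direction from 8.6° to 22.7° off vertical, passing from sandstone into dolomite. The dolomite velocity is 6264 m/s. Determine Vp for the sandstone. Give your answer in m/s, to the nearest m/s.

Snell's law: sin 8.6°/V₁ = sin 22.7°/V₂.
V₁ = V₂·sin 8.6°/sin 22.7° = 6264 × 0.3875 = 2427.25 m/s.

2427 m/s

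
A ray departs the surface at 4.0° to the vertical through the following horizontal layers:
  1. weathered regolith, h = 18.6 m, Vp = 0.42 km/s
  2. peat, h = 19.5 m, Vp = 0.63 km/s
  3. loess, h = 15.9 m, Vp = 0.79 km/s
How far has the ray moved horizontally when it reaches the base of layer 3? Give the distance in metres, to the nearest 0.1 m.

5.5 m

Apply Snell's law at each interface; in layer i the horizontal offset is hᵢ·tan θᵢ.
Layer 1: θ = 4.00°; offset = 18.6·tan 4.00° = 1.301 m.
Layer 2: sin θ = 0.63·sin 4.0°/0.42 = 0.1046, θ = 6.01°; offset = 19.5·tan 6.01° = 2.052 m.
Layer 3: sin θ = 0.79·sin 4.0°/0.42 = 0.1312, θ = 7.54°; offset = 15.9·tan 7.54° = 2.104 m.
Summing the layer offsets gives 5.457 m.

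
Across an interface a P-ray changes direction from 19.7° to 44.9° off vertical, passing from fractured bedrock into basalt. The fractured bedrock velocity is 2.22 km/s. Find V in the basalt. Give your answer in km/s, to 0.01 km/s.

Snell's law: sin 19.7°/V₁ = sin 44.9°/V₂.
V₂ = V₁·sin 44.9°/sin 19.7° = 2.22 × 2.0940 = 4.65 km/s.

4.65 km/s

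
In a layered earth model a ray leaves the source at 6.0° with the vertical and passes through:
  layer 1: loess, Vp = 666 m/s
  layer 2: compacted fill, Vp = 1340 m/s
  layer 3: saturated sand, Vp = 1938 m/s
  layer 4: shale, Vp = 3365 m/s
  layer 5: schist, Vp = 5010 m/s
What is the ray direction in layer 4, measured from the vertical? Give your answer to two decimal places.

Ray parameter p = sin 6.0° / 666 = 1.5695e-04 s/m.
sin θ_4 = p·V_4 = 1.5695e-04 × 3365 = 0.5281.
θ_4 = arcsin 0.5281 = 31.88°.

31.88°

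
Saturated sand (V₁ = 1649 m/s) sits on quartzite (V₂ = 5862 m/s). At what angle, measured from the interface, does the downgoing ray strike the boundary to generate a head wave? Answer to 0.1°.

Critical incidence: sin θ_c = V₁/V₂ = 1649/5862 = 0.2813.
θ_c = arcsin 0.2813 = 16.34°.
Measured from the interface: 90° − 16.34° = 73.66°.

73.7°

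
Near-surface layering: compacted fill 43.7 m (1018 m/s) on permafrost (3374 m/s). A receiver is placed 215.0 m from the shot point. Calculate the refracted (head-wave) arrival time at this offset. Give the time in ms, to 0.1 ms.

θ_c = arcsin(V₁/V₂) = arcsin(1018/3374) = 17.56°, cos θ_c = 0.9534.
Intercept time tᵢ = 2h cos θ_c / V₁ = 2·43.7·0.9534/1018 = 0.08185 s.
t = x/V₂ + tᵢ = 215.0/3374 + 0.08185 = 0.14558 s.

145.6 ms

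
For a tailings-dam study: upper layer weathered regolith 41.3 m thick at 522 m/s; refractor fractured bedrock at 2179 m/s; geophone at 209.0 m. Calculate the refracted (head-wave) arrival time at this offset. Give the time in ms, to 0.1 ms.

θ_c = arcsin(V₁/V₂) = arcsin(522/2179) = 13.86°, cos θ_c = 0.9709.
Intercept time tᵢ = 2h cos θ_c / V₁ = 2·41.3·0.9709/522 = 0.15363 s.
t = x/V₂ + tᵢ = 209.0/2179 + 0.15363 = 0.24955 s.

249.5 ms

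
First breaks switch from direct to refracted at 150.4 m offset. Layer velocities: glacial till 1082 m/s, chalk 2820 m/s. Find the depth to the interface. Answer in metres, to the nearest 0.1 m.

50.2 m

x_cross = 2h·√((V₂+V₁)/(V₂−V₁)) → h = x_cross / (2·√((V₂+V₁)/(V₂−V₁))).
√((V₂+V₁)/(V₂−V₁)) = √((2820+1082)/(2820−1082)) = 1.4984.
h = 150.4 / (2·1.4984) = 50.19 m.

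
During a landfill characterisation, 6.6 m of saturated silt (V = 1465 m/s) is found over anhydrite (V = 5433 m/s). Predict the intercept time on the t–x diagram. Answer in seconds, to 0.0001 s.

0.0087 s

tᵢ = 2h·√(V₂²−V₁²)/(V₁V₂).
√(V₂²−V₁²) = √(5433²−1465²) = 5231.8 m/s.
tᵢ = 2·6.6·5231.8/(1465·5433) = 0.00868 s.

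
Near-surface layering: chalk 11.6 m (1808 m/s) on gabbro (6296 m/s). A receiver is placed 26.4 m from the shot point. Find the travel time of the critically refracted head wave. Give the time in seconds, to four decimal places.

0.0165 s

θ_c = arcsin(V₁/V₂) = arcsin(1808/6296) = 16.69°, cos θ_c = 0.9579.
Intercept time tᵢ = 2h cos θ_c / V₁ = 2·11.6·0.9579/1808 = 0.01229 s.
t = x/V₂ + tᵢ = 26.4/6296 + 0.01229 = 0.01648 s.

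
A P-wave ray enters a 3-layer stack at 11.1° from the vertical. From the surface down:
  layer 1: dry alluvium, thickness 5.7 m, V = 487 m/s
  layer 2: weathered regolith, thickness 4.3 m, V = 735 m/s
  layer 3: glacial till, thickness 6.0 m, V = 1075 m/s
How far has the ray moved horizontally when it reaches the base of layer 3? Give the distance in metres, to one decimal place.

5.2 m

p = sin θ₁/V₁ = sin 11.1°/487 = 3.9532e-04 s/m is conserved through the stack.
Layer 1: θ = 11.10°; offset = 5.7·tan 11.10° = 1.118 m.
Layer 2: sin θ = p·735 = 0.2906 → θ = 16.89°; offset = 4.3·tan 16.89° = 1.306 m.
Layer 3: sin θ = p·1075 = 0.4250 → θ = 25.15°; offset = 6.0·tan 25.15° = 2.817 m.
Summing the layer offsets gives 5.241 m.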